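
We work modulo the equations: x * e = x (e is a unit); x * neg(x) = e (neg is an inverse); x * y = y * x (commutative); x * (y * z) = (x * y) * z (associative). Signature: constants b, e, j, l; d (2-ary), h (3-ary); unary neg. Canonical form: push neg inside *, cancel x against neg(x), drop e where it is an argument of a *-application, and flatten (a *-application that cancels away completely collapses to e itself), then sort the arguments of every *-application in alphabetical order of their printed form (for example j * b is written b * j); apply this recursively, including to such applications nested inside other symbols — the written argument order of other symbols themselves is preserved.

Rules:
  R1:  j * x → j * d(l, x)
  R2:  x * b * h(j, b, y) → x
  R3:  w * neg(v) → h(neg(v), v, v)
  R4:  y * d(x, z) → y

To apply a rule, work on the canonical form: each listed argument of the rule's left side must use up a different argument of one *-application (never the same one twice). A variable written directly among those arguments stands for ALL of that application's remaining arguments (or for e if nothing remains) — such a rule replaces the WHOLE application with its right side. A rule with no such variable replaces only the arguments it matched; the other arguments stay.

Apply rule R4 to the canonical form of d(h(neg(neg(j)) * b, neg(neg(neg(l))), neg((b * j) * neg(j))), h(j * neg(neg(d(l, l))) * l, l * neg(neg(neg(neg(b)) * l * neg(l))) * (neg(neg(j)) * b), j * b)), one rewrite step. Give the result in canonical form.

Canonical form:  d(h(b * j, neg(l), neg(b)), h(d(l, l) * j * l, b * b * j * l, b * j))
Apply R4:  consuming d(l, l);  x := l, y := j * l, z := l
The variable takes the whole remainder — replace the entire application.
Giving:  d(h(b * j, neg(l), neg(b)), h(j * l, b * b * j * l, b * j))

Answer: d(h(b * j, neg(l), neg(b)), h(j * l, b * b * j * l, b * j))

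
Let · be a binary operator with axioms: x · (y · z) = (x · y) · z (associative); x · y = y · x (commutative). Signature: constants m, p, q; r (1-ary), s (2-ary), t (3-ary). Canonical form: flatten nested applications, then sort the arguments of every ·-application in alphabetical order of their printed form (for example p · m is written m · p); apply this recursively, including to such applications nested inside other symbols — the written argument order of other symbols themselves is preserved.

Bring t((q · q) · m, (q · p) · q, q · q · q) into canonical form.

Answer: t(m · q · q, p · q · q, q · q · q)

Derivation:
Descend into:  (q · p) · q
Un-nest:  q · p · q
Sort arguments:  p · q · q
Rebuild:  t(m · q · q, p · q · q, q · q · q)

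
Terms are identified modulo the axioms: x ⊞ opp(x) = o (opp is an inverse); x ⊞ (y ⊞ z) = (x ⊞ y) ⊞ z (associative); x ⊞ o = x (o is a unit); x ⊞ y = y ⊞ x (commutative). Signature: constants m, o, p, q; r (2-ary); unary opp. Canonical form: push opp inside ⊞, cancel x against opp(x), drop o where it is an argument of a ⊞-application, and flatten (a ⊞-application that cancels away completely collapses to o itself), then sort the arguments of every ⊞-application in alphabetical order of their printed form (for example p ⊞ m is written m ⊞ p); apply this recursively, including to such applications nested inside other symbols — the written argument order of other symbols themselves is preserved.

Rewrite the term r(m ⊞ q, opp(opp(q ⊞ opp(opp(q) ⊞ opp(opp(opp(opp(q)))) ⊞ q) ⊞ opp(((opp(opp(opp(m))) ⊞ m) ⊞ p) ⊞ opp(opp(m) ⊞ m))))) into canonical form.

Focus inside:  q ⊞ opp(opp(q) ⊞ opp(opp(opp(opp(q)))) ⊞ q) ⊞ opp(((opp(opp(opp(m))) ⊞ m) ⊞ p) ⊞ opp(opp(m) ⊞ m))
Push opp inside:  distribute opp over ⊞ and collapse double opp
Cancel:  q cancels; m cancels
Collect:  opp(p)
Put back:  r(m ⊞ q, opp(p))

Answer: r(m ⊞ q, opp(p))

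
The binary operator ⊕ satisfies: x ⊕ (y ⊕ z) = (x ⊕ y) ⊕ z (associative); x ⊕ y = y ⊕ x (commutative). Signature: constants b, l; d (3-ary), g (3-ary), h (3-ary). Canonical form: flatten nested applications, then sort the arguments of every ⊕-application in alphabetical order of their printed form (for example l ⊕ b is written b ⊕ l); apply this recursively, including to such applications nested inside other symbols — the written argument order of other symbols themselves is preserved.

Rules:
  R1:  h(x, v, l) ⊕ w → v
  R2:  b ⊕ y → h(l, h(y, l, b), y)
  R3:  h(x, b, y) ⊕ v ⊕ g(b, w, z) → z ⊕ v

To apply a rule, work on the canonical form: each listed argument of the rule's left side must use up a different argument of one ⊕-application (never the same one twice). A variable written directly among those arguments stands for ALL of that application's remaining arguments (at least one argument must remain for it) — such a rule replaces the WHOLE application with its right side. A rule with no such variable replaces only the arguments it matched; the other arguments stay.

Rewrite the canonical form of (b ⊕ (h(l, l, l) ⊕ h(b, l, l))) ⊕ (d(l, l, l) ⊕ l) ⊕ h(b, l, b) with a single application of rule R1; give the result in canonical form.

Canonical form:  b ⊕ d(l, l, l) ⊕ h(b, l, b) ⊕ h(b, l, l) ⊕ h(l, l, l) ⊕ l
R1 matches:  uses h(b, l, l);  v := l, w := b ⊕ d(l, l, l) ⊕ h(b, l, b) ⊕ h(l, l, l) ⊕ l, x := b
The variable takes the whole remainder — replace the entire application.
New term:  l

Answer: l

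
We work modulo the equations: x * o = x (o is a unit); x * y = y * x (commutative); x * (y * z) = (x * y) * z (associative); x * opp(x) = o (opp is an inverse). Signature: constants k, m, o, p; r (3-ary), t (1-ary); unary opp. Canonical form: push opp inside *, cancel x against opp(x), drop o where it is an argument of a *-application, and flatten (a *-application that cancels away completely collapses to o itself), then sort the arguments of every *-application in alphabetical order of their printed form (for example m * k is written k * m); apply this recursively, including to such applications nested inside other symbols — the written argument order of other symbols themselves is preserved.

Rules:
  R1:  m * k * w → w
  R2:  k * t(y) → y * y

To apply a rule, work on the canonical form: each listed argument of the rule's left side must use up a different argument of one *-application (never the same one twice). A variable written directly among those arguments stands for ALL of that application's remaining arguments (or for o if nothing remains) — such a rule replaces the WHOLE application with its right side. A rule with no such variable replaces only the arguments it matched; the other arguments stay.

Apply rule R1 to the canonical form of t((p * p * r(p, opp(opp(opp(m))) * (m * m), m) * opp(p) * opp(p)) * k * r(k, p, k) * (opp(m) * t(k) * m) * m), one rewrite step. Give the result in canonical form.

Answer: t(r(k, p, k) * r(p, m, m) * t(k))

Derivation:
Canonical form:  t(k * m * r(k, p, k) * r(p, m, m) * t(k))
Apply R1:  consuming k, m;  w := r(k, p, k) * r(p, m, m) * t(k)
Every leftover argument binds to the variable; the entire application is replaced.
New term:  t(r(k, p, k) * r(p, m, m) * t(k))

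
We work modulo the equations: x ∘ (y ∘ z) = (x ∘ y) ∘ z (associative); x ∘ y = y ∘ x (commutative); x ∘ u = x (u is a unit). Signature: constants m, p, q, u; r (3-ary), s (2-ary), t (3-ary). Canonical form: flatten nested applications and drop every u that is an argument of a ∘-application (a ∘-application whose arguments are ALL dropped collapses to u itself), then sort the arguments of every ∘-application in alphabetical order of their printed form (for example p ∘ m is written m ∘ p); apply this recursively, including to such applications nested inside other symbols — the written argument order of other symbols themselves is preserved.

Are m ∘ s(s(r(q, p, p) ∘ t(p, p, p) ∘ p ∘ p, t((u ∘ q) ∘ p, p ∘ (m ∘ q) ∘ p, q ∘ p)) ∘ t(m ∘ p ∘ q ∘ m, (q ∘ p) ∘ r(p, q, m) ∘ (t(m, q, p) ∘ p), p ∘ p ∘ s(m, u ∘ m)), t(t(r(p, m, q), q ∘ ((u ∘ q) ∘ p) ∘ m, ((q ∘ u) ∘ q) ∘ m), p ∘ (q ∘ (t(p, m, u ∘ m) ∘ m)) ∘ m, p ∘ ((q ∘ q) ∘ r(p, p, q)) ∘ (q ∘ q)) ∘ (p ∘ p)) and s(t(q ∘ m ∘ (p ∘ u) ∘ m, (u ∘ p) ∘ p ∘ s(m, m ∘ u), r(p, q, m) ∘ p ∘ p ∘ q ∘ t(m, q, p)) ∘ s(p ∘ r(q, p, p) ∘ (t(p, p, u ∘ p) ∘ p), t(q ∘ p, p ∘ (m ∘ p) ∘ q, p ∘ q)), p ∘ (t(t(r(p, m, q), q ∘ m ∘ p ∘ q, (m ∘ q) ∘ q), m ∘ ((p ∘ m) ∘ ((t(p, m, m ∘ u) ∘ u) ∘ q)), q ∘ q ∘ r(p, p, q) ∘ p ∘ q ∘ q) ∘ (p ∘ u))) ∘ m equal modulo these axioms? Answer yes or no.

Answer: no — m ∘ s(s(p ∘ p ∘ r(q, p, p) ∘ t(p, p, p), t(p ∘ q, m ∘ p ∘ p ∘ q, p ∘ q)) ∘ t(m ∘ m ∘ p ∘ q, p ∘ p ∘ q ∘ r(p, q, m) ∘ t(m, q, p), p ∘ p ∘ s(m, m)), p ∘ p ∘ t(t(r(p, m, q), m ∘ p ∘ q ∘ q, m ∘ q ∘ q), m ∘ m ∘ p ∘ q ∘ t(p, m, m), p ∘ q ∘ q ∘ q ∘ q ∘ r(p, p, q))) vs m ∘ s(s(p ∘ p ∘ r(q, p, p) ∘ t(p, p, p), t(p ∘ q, m ∘ p ∘ p ∘ q, p ∘ q)) ∘ t(m ∘ m ∘ p ∘ q, p ∘ p ∘ s(m, m), p ∘ p ∘ q ∘ r(p, q, m) ∘ t(m, q, p)), p ∘ p ∘ t(t(r(p, m, q), m ∘ p ∘ q ∘ q, m ∘ q ∘ q), m ∘ m ∘ p ∘ q ∘ t(p, m, m), p ∘ q ∘ q ∘ q ∘ q ∘ r(p, p, q)))

Derivation:
Left:  m ∘ s(s(r(q, p, p) ∘ t(p, p, p) ∘ p ∘ p, t((u ∘ q) ∘ p, p ∘ (m ∘ q) ∘ p, q ∘ p)) ∘ t(m ∘ p ∘ q ∘ m, (q ∘ p) ∘ r(p, q, m) ∘ (t(m, q, p) ∘ p), p ∘ p ∘ s(m, u ∘ m)), t(t(r(p, m, q), q ∘ ((u ∘ q) ∘ p) ∘ m, ((q ∘ u) ∘ q) ∘ m), p ∘ (q ∘ (t(p, m, u ∘ m) ∘ m)) ∘ m, p ∘ ((q ∘ q) ∘ r(p, p, q)) ∘ (q ∘ q)) ∘ (p ∘ p))
  Inside:  s(s(r(q, p, p) ∘ t(p, p, p) ∘ p ∘ p, t((u ∘ q) ∘ p, p ∘ (m ∘ q) ∘ p, q ∘ p)) ∘ t(m ∘ p ∘ q ∘ m, (q ∘ p) ∘ r(p, q, m) ∘ (t(m, q, p) ∘ p), p ∘ p ∘ s(m, u ∘ m)), t(t(r(p, m, q), q ∘ ((u ∘ q) ∘ p) ∘ m, ((q ∘ u) ∘ q) ∘ m), p ∘ (q ∘ (t(p, m, u ∘ m) ∘ m)) ∘ m, p ∘ ((q ∘ q) ∘ r(p, p, q)) ∘ (q ∘ q)) ∘ (p ∘ p))  →  s(s(p ∘ p ∘ r(q, p, p) ∘ t(p, p, p), t(p ∘ q, m ∘ p ∘ p ∘ q, p ∘ q)) ∘ t(m ∘ m ∘ p ∘ q, p ∘ p ∘ q ∘ r(p, q, m) ∘ t(m, q, p), p ∘ p ∘ s(m, m)), p ∘ p ∘ t(t(r(p, m, q), m ∘ p ∘ q ∘ q, m ∘ q ∘ q), m ∘ m ∘ p ∘ q ∘ t(p, m, m), p ∘ q ∘ q ∘ q ∘ q ∘ r(p, p, q)))
  Sort arguments:  m ∘ s(s(p ∘ p ∘ r(q, p, p) ∘ t(p, p, p), t(p ∘ q, m ∘ p ∘ p ∘ q, p ∘ q)) ∘ t(m ∘ m ∘ p ∘ q, p ∘ p ∘ q ∘ r(p, q, m) ∘ t(m, q, p), p ∘ p ∘ s(m, m)), p ∘ p ∘ t(t(r(p, m, q), m ∘ p ∘ q ∘ q, m ∘ q ∘ q), m ∘ m ∘ p ∘ q ∘ t(p, m, m), p ∘ q ∘ q ∘ q ∘ q ∘ r(p, p, q)))
Right:  s(t(q ∘ m ∘ (p ∘ u) ∘ m, (u ∘ p) ∘ p ∘ s(m, m ∘ u), r(p, q, m) ∘ p ∘ p ∘ q ∘ t(m, q, p)) ∘ s(p ∘ r(q, p, p) ∘ (t(p, p, u ∘ p) ∘ p), t(q ∘ p, p ∘ (m ∘ p) ∘ q, p ∘ q)), p ∘ (t(t(r(p, m, q), q ∘ m ∘ p ∘ q, (m ∘ q) ∘ q), m ∘ ((p ∘ m) ∘ ((t(p, m, m ∘ u) ∘ u) ∘ q)), q ∘ q ∘ r(p, p, q) ∘ p ∘ q ∘ q) ∘ (p ∘ u))) ∘ m
  Canonicalize subterm:  s(t(q ∘ m ∘ (p ∘ u) ∘ m, (u ∘ p) ∘ p ∘ s(m, m ∘ u), r(p, q, m) ∘ p ∘ p ∘ q ∘ t(m, q, p)) ∘ s(p ∘ r(q, p, p) ∘ (t(p, p, u ∘ p) ∘ p), t(q ∘ p, p ∘ (m ∘ p) ∘ q, p ∘ q)), p ∘ (t(t(r(p, m, q), q ∘ m ∘ p ∘ q, (m ∘ q) ∘ q), m ∘ ((p ∘ m) ∘ ((t(p, m, m ∘ u) ∘ u) ∘ q)), q ∘ q ∘ r(p, p, q) ∘ p ∘ q ∘ q) ∘ (p ∘ u)))  →  s(s(p ∘ p ∘ r(q, p, p) ∘ t(p, p, p), t(p ∘ q, m ∘ p ∘ p ∘ q, p ∘ q)) ∘ t(m ∘ m ∘ p ∘ q, p ∘ p ∘ s(m, m), p ∘ p ∘ q ∘ r(p, q, m) ∘ t(m, q, p)), p ∘ p ∘ t(t(r(p, m, q), m ∘ p ∘ q ∘ q, m ∘ q ∘ q), m ∘ m ∘ p ∘ q ∘ t(p, m, m), p ∘ q ∘ q ∘ q ∘ q ∘ r(p, p, q)))
  Order the arguments:  m ∘ s(s(p ∘ p ∘ r(q, p, p) ∘ t(p, p, p), t(p ∘ q, m ∘ p ∘ p ∘ q, p ∘ q)) ∘ t(m ∘ m ∘ p ∘ q, p ∘ p ∘ s(m, m), p ∘ p ∘ q ∘ r(p, q, m) ∘ t(m, q, p)), p ∘ p ∘ t(t(r(p, m, q), m ∘ p ∘ q ∘ q, m ∘ q ∘ q), m ∘ m ∘ p ∘ q ∘ t(p, m, m), p ∘ q ∘ q ∘ q ∘ q ∘ r(p, p, q)))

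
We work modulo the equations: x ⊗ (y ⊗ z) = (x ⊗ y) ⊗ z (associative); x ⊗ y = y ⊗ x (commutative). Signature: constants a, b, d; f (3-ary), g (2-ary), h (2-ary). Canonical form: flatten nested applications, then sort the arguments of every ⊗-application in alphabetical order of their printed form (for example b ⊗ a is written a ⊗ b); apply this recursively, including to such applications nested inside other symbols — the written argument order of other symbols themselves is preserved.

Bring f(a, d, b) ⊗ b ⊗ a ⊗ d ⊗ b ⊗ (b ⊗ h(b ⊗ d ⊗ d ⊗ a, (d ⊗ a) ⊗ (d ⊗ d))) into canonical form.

Flatten:  f(a, d, b) ⊗ b ⊗ a ⊗ d ⊗ b ⊗ b ⊗ h(b ⊗ d ⊗ d ⊗ a, (d ⊗ a) ⊗ (d ⊗ d))
Canonicalize subterm:  h(b ⊗ d ⊗ d ⊗ a, (d ⊗ a) ⊗ (d ⊗ d))  →  h(a ⊗ b ⊗ d ⊗ d, a ⊗ d ⊗ d ⊗ d)
Sort:  a ⊗ b ⊗ b ⊗ b ⊗ d ⊗ f(a, d, b) ⊗ h(a ⊗ b ⊗ d ⊗ d, a ⊗ d ⊗ d ⊗ d)

Answer: a ⊗ b ⊗ b ⊗ b ⊗ d ⊗ f(a, d, b) ⊗ h(a ⊗ b ⊗ d ⊗ d, a ⊗ d ⊗ d ⊗ d)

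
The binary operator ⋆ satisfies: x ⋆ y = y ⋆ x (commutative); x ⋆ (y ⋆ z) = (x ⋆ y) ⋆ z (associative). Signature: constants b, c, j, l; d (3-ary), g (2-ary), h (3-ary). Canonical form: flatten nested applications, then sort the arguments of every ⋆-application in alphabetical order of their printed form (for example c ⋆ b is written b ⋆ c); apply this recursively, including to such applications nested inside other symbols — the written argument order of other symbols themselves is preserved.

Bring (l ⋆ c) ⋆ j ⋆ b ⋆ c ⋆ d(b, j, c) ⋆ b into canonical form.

Merge nested applications:  l ⋆ c ⋆ j ⋆ b ⋆ c ⋆ d(b, j, c) ⋆ b
Sort arguments:  b ⋆ b ⋆ c ⋆ c ⋆ d(b, j, c) ⋆ j ⋆ l

Answer: b ⋆ b ⋆ c ⋆ c ⋆ d(b, j, c) ⋆ j ⋆ l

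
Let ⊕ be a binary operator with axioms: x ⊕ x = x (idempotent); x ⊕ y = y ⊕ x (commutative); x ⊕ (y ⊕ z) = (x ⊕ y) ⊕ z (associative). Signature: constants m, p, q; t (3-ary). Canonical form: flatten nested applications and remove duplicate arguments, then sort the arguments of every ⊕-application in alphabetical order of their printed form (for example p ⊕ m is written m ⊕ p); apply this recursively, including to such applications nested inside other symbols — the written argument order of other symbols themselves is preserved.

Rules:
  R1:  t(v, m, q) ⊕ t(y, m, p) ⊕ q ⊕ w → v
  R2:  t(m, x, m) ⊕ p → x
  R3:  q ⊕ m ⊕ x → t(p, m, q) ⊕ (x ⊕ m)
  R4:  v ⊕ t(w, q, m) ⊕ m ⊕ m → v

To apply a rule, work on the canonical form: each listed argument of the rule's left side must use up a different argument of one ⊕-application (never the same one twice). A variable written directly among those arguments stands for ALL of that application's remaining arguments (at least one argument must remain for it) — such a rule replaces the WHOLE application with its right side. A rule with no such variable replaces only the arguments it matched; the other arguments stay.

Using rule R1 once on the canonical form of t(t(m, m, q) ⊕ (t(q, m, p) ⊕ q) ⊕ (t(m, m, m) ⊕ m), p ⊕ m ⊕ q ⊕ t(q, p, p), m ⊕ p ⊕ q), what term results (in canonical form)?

Answer: t(m, m ⊕ p ⊕ q ⊕ t(q, p, p), m ⊕ p ⊕ q)

Derivation:
Canonical form:  t(m ⊕ q ⊕ t(m, m, m) ⊕ t(m, m, q) ⊕ t(q, m, p), m ⊕ p ⊕ q ⊕ t(q, p, p), m ⊕ p ⊕ q)
Match R1:  consume q, t(m, m, q), t(q, m, p);  v := m, w := m ⊕ t(m, m, m), y := q
Every leftover argument binds to the variable; the entire application is replaced.
Giving:  t(m, m ⊕ p ⊕ q ⊕ t(q, p, p), m ⊕ p ⊕ q)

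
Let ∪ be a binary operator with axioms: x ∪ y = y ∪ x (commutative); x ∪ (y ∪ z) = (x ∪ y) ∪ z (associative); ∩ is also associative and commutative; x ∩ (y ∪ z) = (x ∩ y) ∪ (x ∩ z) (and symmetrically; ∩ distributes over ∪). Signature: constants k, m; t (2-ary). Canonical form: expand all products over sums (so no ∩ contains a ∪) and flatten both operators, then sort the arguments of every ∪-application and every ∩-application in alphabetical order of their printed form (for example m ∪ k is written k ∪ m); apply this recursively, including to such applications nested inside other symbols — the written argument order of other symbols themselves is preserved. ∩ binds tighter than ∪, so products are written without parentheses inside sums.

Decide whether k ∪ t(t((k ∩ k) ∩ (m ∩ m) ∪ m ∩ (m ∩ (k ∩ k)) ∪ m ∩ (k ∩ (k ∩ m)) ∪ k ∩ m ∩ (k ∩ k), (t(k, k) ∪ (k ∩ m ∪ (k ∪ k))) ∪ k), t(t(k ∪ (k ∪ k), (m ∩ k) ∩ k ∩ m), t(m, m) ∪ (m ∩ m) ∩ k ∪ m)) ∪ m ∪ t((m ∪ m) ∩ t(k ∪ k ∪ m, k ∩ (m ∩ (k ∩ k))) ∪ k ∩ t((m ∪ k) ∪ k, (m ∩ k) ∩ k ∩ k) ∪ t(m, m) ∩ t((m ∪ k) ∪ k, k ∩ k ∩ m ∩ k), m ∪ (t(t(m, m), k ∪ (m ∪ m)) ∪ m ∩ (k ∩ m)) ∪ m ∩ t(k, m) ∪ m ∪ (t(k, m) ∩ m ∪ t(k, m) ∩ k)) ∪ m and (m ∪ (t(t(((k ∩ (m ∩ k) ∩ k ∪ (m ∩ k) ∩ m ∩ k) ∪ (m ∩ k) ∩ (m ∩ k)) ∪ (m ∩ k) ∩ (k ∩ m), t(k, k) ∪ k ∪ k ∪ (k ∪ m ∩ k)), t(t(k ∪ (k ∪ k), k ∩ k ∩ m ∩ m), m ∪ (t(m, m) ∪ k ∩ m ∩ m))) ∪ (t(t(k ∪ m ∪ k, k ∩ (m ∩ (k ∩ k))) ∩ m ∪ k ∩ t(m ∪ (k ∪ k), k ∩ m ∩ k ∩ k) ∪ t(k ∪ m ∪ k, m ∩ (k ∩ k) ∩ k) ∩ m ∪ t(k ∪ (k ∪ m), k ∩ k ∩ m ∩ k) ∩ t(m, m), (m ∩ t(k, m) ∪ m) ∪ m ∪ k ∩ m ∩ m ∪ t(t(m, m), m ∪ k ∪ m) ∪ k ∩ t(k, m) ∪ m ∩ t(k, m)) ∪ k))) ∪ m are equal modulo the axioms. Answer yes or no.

Left:  k ∪ t(t((k ∩ k) ∩ (m ∩ m) ∪ m ∩ (m ∩ (k ∩ k)) ∪ m ∩ (k ∩ (k ∩ m)) ∪ k ∩ m ∩ (k ∩ k), (t(k, k) ∪ (k ∩ m ∪ (k ∪ k))) ∪ k), t(t(k ∪ (k ∪ k), (m ∩ k) ∩ k ∩ m), t(m, m) ∪ (m ∩ m) ∩ k ∪ m)) ∪ m ∪ t((m ∪ m) ∩ t(k ∪ k ∪ m, k ∩ (m ∩ (k ∩ k))) ∪ k ∩ t((m ∪ k) ∪ k, (m ∩ k) ∩ k ∩ k) ∪ t(m, m) ∩ t((m ∪ k) ∪ k, k ∩ k ∩ m ∩ k), m ∪ (t(t(m, m), k ∪ (m ∪ m)) ∪ m ∩ (k ∩ m)) ∪ m ∩ t(k, m) ∪ m ∪ (t(k, m) ∩ m ∪ t(k, m) ∩ k)) ∪ m
  Expand products over sums:  k ∪ t(t(k ∩ k ∩ k ∩ m ∪ k ∩ k ∩ m ∩ m ∪ k ∩ k ∩ m ∩ m ∪ k ∩ k ∩ m ∩ m, k ∪ k ∪ k ∪ k ∩ m ∪ t(k, k)), t(t(k ∪ k ∪ k, k ∩ k ∩ m ∩ m), k ∩ m ∩ m ∪ m ∪ t(m, m))) ∪ m ∪ t(k ∩ t(k ∪ k ∪ m, k ∩ k ∩ k ∩ m) ∪ m ∩ t(k ∪ k ∪ m, k ∩ k ∩ k ∩ m) ∪ m ∩ t(k ∪ k ∪ m, k ∩ k ∩ k ∩ m) ∪ t(k ∪ k ∪ m, k ∩ k ∩ k ∩ m) ∩ t(m, m), k ∩ m ∩ m ∪ k ∩ t(k, m) ∪ m ∪ m ∪ m ∩ t(k, m) ∪ m ∩ t(k, m) ∪ t(t(m, m), k ∪ m ∪ m)) ∪ m
  Sort:  k ∪ m ∪ m ∪ t(k ∩ t(k ∪ k ∪ m, k ∩ k ∩ k ∩ m) ∪ m ∩ t(k ∪ k ∪ m, k ∩ k ∩ k ∩ m) ∪ m ∩ t(k ∪ k ∪ m, k ∩ k ∩ k ∩ m) ∪ t(k ∪ k ∪ m, k ∩ k ∩ k ∩ m) ∩ t(m, m), k ∩ m ∩ m ∪ k ∩ t(k, m) ∪ m ∪ m ∪ m ∩ t(k, m) ∪ m ∩ t(k, m) ∪ t(t(m, m), k ∪ m ∪ m)) ∪ t(t(k ∩ k ∩ k ∩ m ∪ k ∩ k ∩ m ∩ m ∪ k ∩ k ∩ m ∩ m ∪ k ∩ k ∩ m ∩ m, k ∪ k ∪ k ∪ k ∩ m ∪ t(k, k)), t(t(k ∪ k ∪ k, k ∩ k ∩ m ∩ m), k ∩ m ∩ m ∪ m ∪ t(m, m)))
Right:  (m ∪ (t(t(((k ∩ (m ∩ k) ∩ k ∪ (m ∩ k) ∩ m ∩ k) ∪ (m ∩ k) ∩ (m ∩ k)) ∪ (m ∩ k) ∩ (k ∩ m), t(k, k) ∪ k ∪ k ∪ (k ∪ m ∩ k)), t(t(k ∪ (k ∪ k), k ∩ k ∩ m ∩ m), m ∪ (t(m, m) ∪ k ∩ m ∩ m))) ∪ (t(t(k ∪ m ∪ k, k ∩ (m ∩ (k ∩ k))) ∩ m ∪ k ∩ t(m ∪ (k ∪ k), k ∩ m ∩ k ∩ k) ∪ t(k ∪ m ∪ k, m ∩ (k ∩ k) ∩ k) ∩ m ∪ t(k ∪ (k ∪ m), k ∩ k ∩ m ∩ k) ∩ t(m, m), (m ∩ t(k, m) ∪ m) ∪ m ∪ k ∩ m ∩ m ∪ t(t(m, m), m ∪ k ∪ m) ∪ k ∩ t(k, m) ∪ m ∩ t(k, m)) ∪ k))) ∪ m
  Un-nest:  m ∪ t(t(k ∩ k ∩ k ∩ m ∪ k ∩ k ∩ m ∩ m ∪ k ∩ k ∩ m ∩ m ∪ k ∩ k ∩ m ∩ m, k ∪ k ∪ k ∪ k ∩ m ∪ t(k, k)), t(t(k ∪ k ∪ k, k ∩ k ∩ m ∩ m), k ∩ m ∩ m ∪ m ∪ t(m, m))) ∪ t(k ∩ t(k ∪ k ∪ m, k ∩ k ∩ k ∩ m) ∪ m ∩ t(k ∪ k ∪ m, k ∩ k ∩ k ∩ m) ∪ m ∩ t(k ∪ k ∪ m, k ∩ k ∩ k ∩ m) ∪ t(k ∪ k ∪ m, k ∩ k ∩ k ∩ m) ∩ t(m, m), k ∩ m ∩ m ∪ k ∩ t(k, m) ∪ m ∪ m ∪ m ∩ t(k, m) ∪ m ∩ t(k, m) ∪ t(t(m, m), k ∪ m ∪ m)) ∪ k ∪ m
  Sort arguments:  k ∪ m ∪ m ∪ t(k ∩ t(k ∪ k ∪ m, k ∩ k ∩ k ∩ m) ∪ m ∩ t(k ∪ k ∪ m, k ∩ k ∩ k ∩ m) ∪ m ∩ t(k ∪ k ∪ m, k ∩ k ∩ k ∩ m) ∪ t(k ∪ k ∪ m, k ∩ k ∩ k ∩ m) ∩ t(m, m), k ∩ m ∩ m ∪ k ∩ t(k, m) ∪ m ∪ m ∪ m ∩ t(k, m) ∪ m ∩ t(k, m) ∪ t(t(m, m), k ∪ m ∪ m)) ∪ t(t(k ∩ k ∩ k ∩ m ∪ k ∩ k ∩ m ∩ m ∪ k ∩ k ∩ m ∩ m ∪ k ∩ k ∩ m ∩ m, k ∪ k ∪ k ∪ k ∩ m ∪ t(k, k)), t(t(k ∪ k ∪ k, k ∩ k ∩ m ∩ m), k ∩ m ∩ m ∪ m ∪ t(m, m)))

Answer: yes — both canonical forms are k ∪ m ∪ m ∪ t(k ∩ t(k ∪ k ∪ m, k ∩ k ∩ k ∩ m) ∪ m ∩ t(k ∪ k ∪ m, k ∩ k ∩ k ∩ m) ∪ m ∩ t(k ∪ k ∪ m, k ∩ k ∩ k ∩ m) ∪ t(k ∪ k ∪ m, k ∩ k ∩ k ∩ m) ∩ t(m, m), k ∩ m ∩ m ∪ k ∩ t(k, m) ∪ m ∪ m ∪ m ∩ t(k, m) ∪ m ∩ t(k, m) ∪ t(t(m, m), k ∪ m ∪ m)) ∪ t(t(k ∩ k ∩ k ∩ m ∪ k ∩ k ∩ m ∩ m ∪ k ∩ k ∩ m ∩ m ∪ k ∩ k ∩ m ∩ m, k ∪ k ∪ k ∪ k ∩ m ∪ t(k, k)), t(t(k ∪ k ∪ k, k ∩ k ∩ m ∩ m), k ∩ m ∩ m ∪ m ∪ t(m, m)))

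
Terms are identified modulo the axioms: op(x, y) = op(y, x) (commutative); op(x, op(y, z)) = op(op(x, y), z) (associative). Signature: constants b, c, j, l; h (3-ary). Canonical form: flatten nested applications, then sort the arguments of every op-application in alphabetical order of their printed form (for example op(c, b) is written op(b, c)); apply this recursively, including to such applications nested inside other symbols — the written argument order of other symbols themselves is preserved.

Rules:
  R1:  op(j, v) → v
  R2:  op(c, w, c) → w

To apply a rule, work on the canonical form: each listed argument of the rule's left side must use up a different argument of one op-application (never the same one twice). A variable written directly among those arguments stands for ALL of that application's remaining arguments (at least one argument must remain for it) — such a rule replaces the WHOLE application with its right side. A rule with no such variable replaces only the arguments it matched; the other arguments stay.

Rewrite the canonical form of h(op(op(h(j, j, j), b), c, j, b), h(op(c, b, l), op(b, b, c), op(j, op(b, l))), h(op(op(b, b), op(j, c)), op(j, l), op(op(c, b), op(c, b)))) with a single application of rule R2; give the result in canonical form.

Answer: h(op(b, b, c, h(j, j, j), j), h(op(b, c, l), op(b, b, c), op(b, j, l)), h(op(b, b, c, j), op(j, l), op(b, b)))

Derivation:
Canonical form:  h(op(b, b, c, h(j, j, j), j), h(op(b, c, l), op(b, b, c), op(b, j, l)), h(op(b, b, c, j), op(j, l), op(b, b, c, c)))
R2 matches:  uses c, c;  w := op(b, b)
Every leftover argument binds to the variable; the entire application is replaced.
Result:  h(op(b, b, c, h(j, j, j), j), h(op(b, c, l), op(b, b, c), op(b, j, l)), h(op(b, b, c, j), op(j, l), op(b, b)))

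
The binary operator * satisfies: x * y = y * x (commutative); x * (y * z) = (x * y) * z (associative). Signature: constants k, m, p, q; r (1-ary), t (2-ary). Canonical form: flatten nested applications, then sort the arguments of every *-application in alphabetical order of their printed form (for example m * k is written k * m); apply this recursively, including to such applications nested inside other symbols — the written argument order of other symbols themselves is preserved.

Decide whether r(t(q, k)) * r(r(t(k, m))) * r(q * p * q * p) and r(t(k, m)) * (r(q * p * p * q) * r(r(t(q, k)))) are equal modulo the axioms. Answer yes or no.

Left:  r(t(q, k)) * r(r(t(k, m))) * r(q * p * q * p)
  Canonicalize subterm:  r(q * p * q * p)  →  r(p * p * q * q)
  Sort arguments:  r(p * p * q * q) * r(r(t(k, m))) * r(t(q, k))
Right:  r(t(k, m)) * (r(q * p * p * q) * r(r(t(q, k))))
  Merge nested applications:  r(t(k, m)) * r(q * p * p * q) * r(r(t(q, k)))
  Simplify inside:  r(q * p * p * q)  →  r(p * p * q * q)
  Sort arguments:  r(p * p * q * q) * r(r(t(q, k))) * r(t(k, m))

Answer: no — r(p * p * q * q) * r(r(t(k, m))) * r(t(q, k)) vs r(p * p * q * q) * r(r(t(q, k))) * r(t(k, m))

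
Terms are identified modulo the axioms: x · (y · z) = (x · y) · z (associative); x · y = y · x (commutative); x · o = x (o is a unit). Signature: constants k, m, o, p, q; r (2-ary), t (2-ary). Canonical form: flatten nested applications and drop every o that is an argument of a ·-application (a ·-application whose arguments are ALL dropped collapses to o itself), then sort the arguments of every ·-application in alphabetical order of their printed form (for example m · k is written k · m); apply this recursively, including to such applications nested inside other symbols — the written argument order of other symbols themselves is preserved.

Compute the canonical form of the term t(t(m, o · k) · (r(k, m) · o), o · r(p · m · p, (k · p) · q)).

Descend into:  o · r(p · m · p, (k · p) · q)
Inside:  r(p · m · p, (k · p) · q)  →  r(m · p · p, k · p · q)
Unit:  drop o
Sort:  r(m · p · p, k · p · q)
Put back:  t(r(k, m) · t(m, k), r(m · p · p, k · p · q))

Answer: t(r(k, m) · t(m, k), r(m · p · p, k · p · q))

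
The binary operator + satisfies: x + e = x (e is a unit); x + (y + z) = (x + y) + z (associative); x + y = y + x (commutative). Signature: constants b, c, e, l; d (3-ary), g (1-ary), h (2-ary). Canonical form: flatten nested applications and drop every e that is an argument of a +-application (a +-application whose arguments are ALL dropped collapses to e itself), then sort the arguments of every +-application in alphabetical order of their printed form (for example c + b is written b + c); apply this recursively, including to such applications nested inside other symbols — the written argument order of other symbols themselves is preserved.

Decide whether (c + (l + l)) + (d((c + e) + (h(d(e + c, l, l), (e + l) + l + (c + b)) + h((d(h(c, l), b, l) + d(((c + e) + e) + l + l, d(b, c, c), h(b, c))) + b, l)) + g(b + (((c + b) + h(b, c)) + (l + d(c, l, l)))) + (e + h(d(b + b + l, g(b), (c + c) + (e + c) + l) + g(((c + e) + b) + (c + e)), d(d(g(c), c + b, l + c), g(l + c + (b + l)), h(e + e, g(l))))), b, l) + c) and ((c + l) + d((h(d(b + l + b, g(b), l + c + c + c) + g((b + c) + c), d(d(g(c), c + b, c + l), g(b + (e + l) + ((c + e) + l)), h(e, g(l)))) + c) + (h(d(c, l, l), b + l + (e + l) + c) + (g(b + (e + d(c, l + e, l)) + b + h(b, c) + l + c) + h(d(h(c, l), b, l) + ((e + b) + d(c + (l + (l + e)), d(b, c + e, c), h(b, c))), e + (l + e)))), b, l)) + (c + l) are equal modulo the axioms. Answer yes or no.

Answer: yes — both canonical forms are c + c + d(c + g(b + b + c + d(c, l, l) + h(b, c) + l) + h(b + d(c + l + l, d(b, c, c), h(b, c)) + d(h(c, l), b, l), l) + h(d(b + b + l, g(b), c + c + c + l) + g(b + c + c), d(d(g(c), b + c, c + l), g(b + c + l + l), h(e, g(l)))) + h(d(c, l, l), b + c + l + l), b, l) + l + l

Derivation:
Left:  (c + (l + l)) + (d((c + e) + (h(d(e + c, l, l), (e + l) + l + (c + b)) + h((d(h(c, l), b, l) + d(((c + e) + e) + l + l, d(b, c, c), h(b, c))) + b, l)) + g(b + (((c + b) + h(b, c)) + (l + d(c, l, l)))) + (e + h(d(b + b + l, g(b), (c + c) + (e + c) + l) + g(((c + e) + b) + (c + e)), d(d(g(c), c + b, l + c), g(l + c + (b + l)), h(e + e, g(l))))), b, l) + c)
  Un-nest:  c + l + l + d((c + e) + (h(d(e + c, l, l), (e + l) + l + (c + b)) + h((d(h(c, l), b, l) + d(((c + e) + e) + l + l, d(b, c, c), h(b, c))) + b, l)) + g(b + (((c + b) + h(b, c)) + (l + d(c, l, l)))) + (e + h(d(b + b + l, g(b), (c + c) + (e + c) + l) + g(((c + e) + b) + (c + e)), d(d(g(c), c + b, l + c), g(l + c + (b + l)), h(e + e, g(l))))), b, l) + c
  Canonicalize subterm:  d((c + e) + (h(d(e + c, l, l), (e + l) + l + (c + b)) + h((d(h(c, l), b, l) + d(((c + e) + e) + l + l, d(b, c, c), h(b, c))) + b, l)) + g(b + (((c + b) + h(b, c)) + (l + d(c, l, l)))) + (e + h(d(b + b + l, g(b), (c + c) + (e + c) + l) + g(((c + e) + b) + (c + e)), d(d(g(c), c + b, l + c), g(l + c + (b + l)), h(e + e, g(l))))), b, l)  →  d(c + g(b + b + c + d(c, l, l) + h(b, c) + l) + h(b + d(c + l + l, d(b, c, c), h(b, c)) + d(h(c, l), b, l), l) + h(d(b + b + l, g(b), c + c + c + l) + g(b + c + c), d(d(g(c), b + c, c + l), g(b + c + l + l), h(e, g(l)))) + h(d(c, l, l), b + c + l + l), b, l)
  Sort arguments:  c + c + d(c + g(b + b + c + d(c, l, l) + h(b, c) + l) + h(b + d(c + l + l, d(b, c, c), h(b, c)) + d(h(c, l), b, l), l) + h(d(b + b + l, g(b), c + c + c + l) + g(b + c + c), d(d(g(c), b + c, c + l), g(b + c + l + l), h(e, g(l)))) + h(d(c, l, l), b + c + l + l), b, l) + l + l
Right:  ((c + l) + d((h(d(b + l + b, g(b), l + c + c + c) + g((b + c) + c), d(d(g(c), c + b, c + l), g(b + (e + l) + ((c + e) + l)), h(e, g(l)))) + c) + (h(d(c, l, l), b + l + (e + l) + c) + (g(b + (e + d(c, l + e, l)) + b + h(b, c) + l + c) + h(d(h(c, l), b, l) + ((e + b) + d(c + (l + (l + e)), d(b, c + e, c), h(b, c))), e + (l + e)))), b, l)) + (c + l)
  Flatten:  c + l + d((h(d(b + l + b, g(b), l + c + c + c) + g((b + c) + c), d(d(g(c), c + b, c + l), g(b + (e + l) + ((c + e) + l)), h(e, g(l)))) + c) + (h(d(c, l, l), b + l + (e + l) + c) + (g(b + (e + d(c, l + e, l)) + b + h(b, c) + l + c) + h(d(h(c, l), b, l) + ((e + b) + d(c + (l + (l + e)), d(b, c + e, c), h(b, c))), e + (l + e)))), b, l) + c + l
  Canonicalize subterm:  d((h(d(b + l + b, g(b), l + c + c + c) + g((b + c) + c), d(d(g(c), c + b, c + l), g(b + (e + l) + ((c + e) + l)), h(e, g(l)))) + c) + (h(d(c, l, l), b + l + (e + l) + c) + (g(b + (e + d(c, l + e, l)) + b + h(b, c) + l + c) + h(d(h(c, l), b, l) + ((e + b) + d(c + (l + (l + e)), d(b, c + e, c), h(b, c))), e + (l + e)))), b, l)  →  d(c + g(b + b + c + d(c, l, l) + h(b, c) + l) + h(b + d(c + l + l, d(b, c, c), h(b, c)) + d(h(c, l), b, l), l) + h(d(b + b + l, g(b), c + c + c + l) + g(b + c + c), d(d(g(c), b + c, c + l), g(b + c + l + l), h(e, g(l)))) + h(d(c, l, l), b + c + l + l), b, l)
  Sort:  c + c + d(c + g(b + b + c + d(c, l, l) + h(b, c) + l) + h(b + d(c + l + l, d(b, c, c), h(b, c)) + d(h(c, l), b, l), l) + h(d(b + b + l, g(b), c + c + c + l) + g(b + c + c), d(d(g(c), b + c, c + l), g(b + c + l + l), h(e, g(l)))) + h(d(c, l, l), b + c + l + l), b, l) + l + l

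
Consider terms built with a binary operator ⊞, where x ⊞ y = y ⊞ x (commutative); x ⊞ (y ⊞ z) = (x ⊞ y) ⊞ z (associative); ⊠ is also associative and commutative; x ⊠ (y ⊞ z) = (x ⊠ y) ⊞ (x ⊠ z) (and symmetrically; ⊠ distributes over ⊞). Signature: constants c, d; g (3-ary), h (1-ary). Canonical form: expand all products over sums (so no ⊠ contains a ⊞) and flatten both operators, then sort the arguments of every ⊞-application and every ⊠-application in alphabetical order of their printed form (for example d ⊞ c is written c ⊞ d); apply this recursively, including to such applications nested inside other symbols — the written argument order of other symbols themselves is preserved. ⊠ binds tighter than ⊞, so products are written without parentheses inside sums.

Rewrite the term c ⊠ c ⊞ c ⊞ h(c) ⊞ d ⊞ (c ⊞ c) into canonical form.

Answer: c ⊞ c ⊞ c ⊞ c ⊠ c ⊞ d ⊞ h(c)

Derivation:
Flatten:  c ⊠ c ⊞ c ⊞ h(c) ⊞ d ⊞ c ⊞ c
Order the arguments:  c ⊞ c ⊞ c ⊞ c ⊠ c ⊞ d ⊞ h(c)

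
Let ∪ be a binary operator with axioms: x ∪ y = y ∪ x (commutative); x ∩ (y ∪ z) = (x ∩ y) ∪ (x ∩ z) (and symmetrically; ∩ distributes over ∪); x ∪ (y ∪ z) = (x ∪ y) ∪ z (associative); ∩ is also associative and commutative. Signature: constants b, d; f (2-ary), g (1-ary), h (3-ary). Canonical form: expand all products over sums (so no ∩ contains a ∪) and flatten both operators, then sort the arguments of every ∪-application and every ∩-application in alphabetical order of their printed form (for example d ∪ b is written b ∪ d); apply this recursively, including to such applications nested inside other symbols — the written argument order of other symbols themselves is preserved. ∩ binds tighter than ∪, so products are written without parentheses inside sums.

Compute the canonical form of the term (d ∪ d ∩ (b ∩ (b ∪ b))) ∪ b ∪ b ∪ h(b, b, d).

Distribute:  d ∪ b ∩ b ∩ d ∪ b ∩ b ∩ d ∪ b ∪ b ∪ h(b, b, d)
Order the arguments:  b ∪ b ∪ b ∩ b ∩ d ∪ b ∩ b ∩ d ∪ d ∪ h(b, b, d)

Answer: b ∪ b ∪ b ∩ b ∩ d ∪ b ∩ b ∩ d ∪ d ∪ h(b, b, d)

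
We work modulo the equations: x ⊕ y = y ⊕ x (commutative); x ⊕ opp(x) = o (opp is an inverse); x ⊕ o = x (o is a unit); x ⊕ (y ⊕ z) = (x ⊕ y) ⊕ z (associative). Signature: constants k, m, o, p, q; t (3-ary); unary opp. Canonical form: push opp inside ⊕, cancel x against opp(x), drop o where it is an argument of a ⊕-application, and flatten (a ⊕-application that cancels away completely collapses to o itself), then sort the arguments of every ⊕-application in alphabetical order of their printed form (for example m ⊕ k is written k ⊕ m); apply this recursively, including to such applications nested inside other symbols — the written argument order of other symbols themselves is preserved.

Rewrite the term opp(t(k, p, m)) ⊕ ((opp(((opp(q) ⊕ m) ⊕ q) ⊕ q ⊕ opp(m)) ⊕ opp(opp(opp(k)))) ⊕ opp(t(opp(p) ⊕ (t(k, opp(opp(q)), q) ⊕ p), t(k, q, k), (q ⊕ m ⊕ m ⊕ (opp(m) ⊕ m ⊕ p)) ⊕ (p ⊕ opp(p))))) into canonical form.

Push opp inside:  distribute opp over ⊕ and collapse double opp
Inverses cancel:  m cancels
Combine occurrences:  opp(t(k, p, m)) ⊕ opp(q) ⊕ opp(k) ⊕ opp(t(t(k, q, q), t(k, q, k), m ⊕ m ⊕ p ⊕ q))
Order the arguments:  opp(k) ⊕ opp(q) ⊕ opp(t(k, p, m)) ⊕ opp(t(t(k, q, q), t(k, q, k), m ⊕ m ⊕ p ⊕ q))

Answer: opp(k) ⊕ opp(q) ⊕ opp(t(k, p, m)) ⊕ opp(t(t(k, q, q), t(k, q, k), m ⊕ m ⊕ p ⊕ q))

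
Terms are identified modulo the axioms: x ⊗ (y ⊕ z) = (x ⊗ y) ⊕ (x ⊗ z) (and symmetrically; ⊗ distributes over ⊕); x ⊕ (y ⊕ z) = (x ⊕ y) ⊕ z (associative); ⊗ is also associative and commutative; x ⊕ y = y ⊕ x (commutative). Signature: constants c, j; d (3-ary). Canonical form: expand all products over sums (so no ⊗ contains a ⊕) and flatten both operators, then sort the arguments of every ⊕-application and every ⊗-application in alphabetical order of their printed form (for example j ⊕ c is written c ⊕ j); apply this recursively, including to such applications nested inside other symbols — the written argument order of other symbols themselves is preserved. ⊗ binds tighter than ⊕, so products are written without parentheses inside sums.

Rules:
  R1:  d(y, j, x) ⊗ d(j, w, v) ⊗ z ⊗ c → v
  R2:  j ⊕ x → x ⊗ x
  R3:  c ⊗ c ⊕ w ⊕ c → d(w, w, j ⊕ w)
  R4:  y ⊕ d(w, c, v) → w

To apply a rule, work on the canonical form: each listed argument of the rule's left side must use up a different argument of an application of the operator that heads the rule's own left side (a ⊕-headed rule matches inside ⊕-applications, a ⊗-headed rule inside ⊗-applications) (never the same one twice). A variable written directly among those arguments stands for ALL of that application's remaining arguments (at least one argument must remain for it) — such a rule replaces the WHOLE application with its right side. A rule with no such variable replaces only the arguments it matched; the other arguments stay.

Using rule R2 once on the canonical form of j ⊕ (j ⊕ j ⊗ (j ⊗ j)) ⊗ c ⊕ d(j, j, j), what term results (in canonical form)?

Answer: c ⊗ c ⊗ j ⊗ j ⊕ c ⊗ c ⊗ j ⊗ j ⊗ j ⊗ j ⊕ c ⊗ c ⊗ j ⊗ j ⊗ j ⊗ j ⊕ c ⊗ c ⊗ j ⊗ j ⊗ j ⊗ j ⊗ j ⊗ j ⊕ c ⊗ d(j, j, j) ⊗ j ⊕ c ⊗ d(j, j, j) ⊗ j ⊕ c ⊗ d(j, j, j) ⊗ j ⊗ j ⊗ j ⊕ c ⊗ d(j, j, j) ⊗ j ⊗ j ⊗ j ⊕ d(j, j, j) ⊗ d(j, j, j)

Derivation:
Canonical form:  c ⊗ j ⊕ c ⊗ j ⊗ j ⊗ j ⊕ d(j, j, j) ⊕ j
Match R2:  consume j;  x := c ⊗ j ⊕ c ⊗ j ⊗ j ⊗ j ⊕ d(j, j, j)
Every leftover argument binds to the variable; the entire application is replaced.
Result:  c ⊗ c ⊗ j ⊗ j ⊕ c ⊗ c ⊗ j ⊗ j ⊗ j ⊗ j ⊕ c ⊗ c ⊗ j ⊗ j ⊗ j ⊗ j ⊕ c ⊗ c ⊗ j ⊗ j ⊗ j ⊗ j ⊗ j ⊗ j ⊕ c ⊗ d(j, j, j) ⊗ j ⊕ c ⊗ d(j, j, j) ⊗ j ⊕ c ⊗ d(j, j, j) ⊗ j ⊗ j ⊗ j ⊕ c ⊗ d(j, j, j) ⊗ j ⊗ j ⊗ j ⊕ d(j, j, j) ⊗ d(j, j, j)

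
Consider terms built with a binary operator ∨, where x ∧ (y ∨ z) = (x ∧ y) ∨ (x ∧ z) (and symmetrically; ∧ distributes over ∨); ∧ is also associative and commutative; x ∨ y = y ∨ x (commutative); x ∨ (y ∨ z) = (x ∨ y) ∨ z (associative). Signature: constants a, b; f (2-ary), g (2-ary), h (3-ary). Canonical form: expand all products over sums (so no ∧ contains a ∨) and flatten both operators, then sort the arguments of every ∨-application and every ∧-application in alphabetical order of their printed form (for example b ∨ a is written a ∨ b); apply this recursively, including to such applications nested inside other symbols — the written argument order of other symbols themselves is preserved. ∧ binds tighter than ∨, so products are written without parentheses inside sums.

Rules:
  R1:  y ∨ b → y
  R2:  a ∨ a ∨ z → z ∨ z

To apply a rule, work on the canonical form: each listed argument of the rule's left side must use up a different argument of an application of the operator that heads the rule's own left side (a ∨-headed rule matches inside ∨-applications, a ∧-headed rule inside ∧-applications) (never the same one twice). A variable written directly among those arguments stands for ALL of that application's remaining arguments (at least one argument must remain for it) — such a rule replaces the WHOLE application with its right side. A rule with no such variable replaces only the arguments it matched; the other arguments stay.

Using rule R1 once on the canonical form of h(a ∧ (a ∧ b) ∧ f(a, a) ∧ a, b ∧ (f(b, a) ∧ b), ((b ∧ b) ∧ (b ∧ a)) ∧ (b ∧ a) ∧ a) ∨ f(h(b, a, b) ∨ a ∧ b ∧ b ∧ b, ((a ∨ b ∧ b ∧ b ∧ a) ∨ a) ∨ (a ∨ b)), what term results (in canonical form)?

Canonical form:  f(a ∧ b ∧ b ∧ b ∨ h(b, a, b), a ∨ a ∨ a ∨ a ∧ b ∧ b ∧ b ∨ b) ∨ h(a ∧ a ∧ a ∧ b ∧ f(a, a), b ∧ b ∧ f(b, a), a ∧ a ∧ a ∧ b ∧ b ∧ b ∧ b)
R1 matches:  uses b;  y := a ∨ a ∨ a ∨ a ∧ b ∧ b ∧ b
The extension variable absorbs all remaining arguments, so the whole application is rewritten.
Result:  f(a ∧ b ∧ b ∧ b ∨ h(b, a, b), a ∨ a ∨ a ∨ a ∧ b ∧ b ∧ b) ∨ h(a ∧ a ∧ a ∧ b ∧ f(a, a), b ∧ b ∧ f(b, a), a ∧ a ∧ a ∧ b ∧ b ∧ b ∧ b)

Answer: f(a ∧ b ∧ b ∧ b ∨ h(b, a, b), a ∨ a ∨ a ∨ a ∧ b ∧ b ∧ b) ∨ h(a ∧ a ∧ a ∧ b ∧ f(a, a), b ∧ b ∧ f(b, a), a ∧ a ∧ a ∧ b ∧ b ∧ b ∧ b)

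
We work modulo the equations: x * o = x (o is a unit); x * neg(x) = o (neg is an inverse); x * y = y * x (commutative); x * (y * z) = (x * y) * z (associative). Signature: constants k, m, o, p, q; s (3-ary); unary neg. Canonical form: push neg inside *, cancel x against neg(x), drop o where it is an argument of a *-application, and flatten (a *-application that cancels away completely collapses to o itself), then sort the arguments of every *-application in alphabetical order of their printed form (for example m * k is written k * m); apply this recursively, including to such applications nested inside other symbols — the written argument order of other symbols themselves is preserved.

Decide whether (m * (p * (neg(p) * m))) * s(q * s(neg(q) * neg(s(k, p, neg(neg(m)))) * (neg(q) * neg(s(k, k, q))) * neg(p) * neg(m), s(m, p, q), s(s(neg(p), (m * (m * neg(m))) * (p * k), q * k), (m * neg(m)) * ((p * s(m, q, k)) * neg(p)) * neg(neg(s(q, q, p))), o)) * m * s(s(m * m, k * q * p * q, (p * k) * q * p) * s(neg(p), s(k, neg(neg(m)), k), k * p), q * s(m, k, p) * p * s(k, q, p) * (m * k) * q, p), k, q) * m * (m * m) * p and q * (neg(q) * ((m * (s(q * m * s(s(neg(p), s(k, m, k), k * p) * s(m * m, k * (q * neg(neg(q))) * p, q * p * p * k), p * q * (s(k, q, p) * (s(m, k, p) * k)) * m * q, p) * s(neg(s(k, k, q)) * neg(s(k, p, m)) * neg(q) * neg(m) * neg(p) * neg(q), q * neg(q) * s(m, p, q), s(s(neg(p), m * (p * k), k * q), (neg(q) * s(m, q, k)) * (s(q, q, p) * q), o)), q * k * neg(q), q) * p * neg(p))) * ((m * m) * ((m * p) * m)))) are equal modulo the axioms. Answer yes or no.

Answer: yes — both canonical forms are m * m * m * m * m * p * s(m * q * s(neg(m) * neg(p) * neg(q) * neg(q) * neg(s(k, k, q)) * neg(s(k, p, m)), s(m, p, q), s(s(neg(p), k * m * p, k * q), s(m, q, k) * s(q, q, p), o)) * s(s(m * m, k * p * q * q, k * p * p * q) * s(neg(p), s(k, m, k), k * p), k * m * p * q * q * s(k, q, p) * s(m, k, p), p), k, q)

Derivation:
Left:  (m * (p * (neg(p) * m))) * s(q * s(neg(q) * neg(s(k, p, neg(neg(m)))) * (neg(q) * neg(s(k, k, q))) * neg(p) * neg(m), s(m, p, q), s(s(neg(p), (m * (m * neg(m))) * (p * k), q * k), (m * neg(m)) * ((p * s(m, q, k)) * neg(p)) * neg(neg(s(q, q, p))), o)) * m * s(s(m * m, k * q * p * q, (p * k) * q * p) * s(neg(p), s(k, neg(neg(m)), k), k * p), q * s(m, k, p) * p * s(k, q, p) * (m * k) * q, p), k, q) * m * (m * m) * p
  Push neg inside:  distribute neg over * and collapse double neg
  Combine occurrences:  m * m * m * m * m * p * s(m * q * s(neg(m) * neg(p) * neg(q) * neg(q) * neg(s(k, k, q)) * neg(s(k, p, m)), s(m, p, q), s(s(neg(p), k * m * p, k * q), s(m, q, k) * s(q, q, p), o)) * s(s(m * m, k * p * q * q, k * p * p * q) * s(neg(p), s(k, m, k), k * p), k * m * p * q * q * s(k, q, p) * s(m, k, p), p), k, q)
Right:  q * (neg(q) * ((m * (s(q * m * s(s(neg(p), s(k, m, k), k * p) * s(m * m, k * (q * neg(neg(q))) * p, q * p * p * k), p * q * (s(k, q, p) * (s(m, k, p) * k)) * m * q, p) * s(neg(s(k, k, q)) * neg(s(k, p, m)) * neg(q) * neg(m) * neg(p) * neg(q), q * neg(q) * s(m, p, q), s(s(neg(p), m * (p * k), k * q), (neg(q) * s(m, q, k)) * (s(q, q, p) * q), o)), q * k * neg(q), q) * p * neg(p))) * ((m * m) * ((m * p) * m))))
  Push neg inside:  distribute neg over * and collapse double neg
  Cancel inverse pairs:  q cancels
  Combine occurrences:  m * m * m * m * m * s(m * q * s(neg(m) * neg(p) * neg(q) * neg(q) * neg(s(k, k, q)) * neg(s(k, p, m)), s(m, p, q), s(s(neg(p), k * m * p, k * q), s(m, q, k) * s(q, q, p), o)) * s(s(m * m, k * p * q * q, k * p * p * q) * s(neg(p), s(k, m, k), k * p), k * m * p * q * q * s(k, q, p) * s(m, k, p), p), k, q) * p
  Order the arguments:  m * m * m * m * m * p * s(m * q * s(neg(m) * neg(p) * neg(q) * neg(q) * neg(s(k, k, q)) * neg(s(k, p, m)), s(m, p, q), s(s(neg(p), k * m * p, k * q), s(m, q, k) * s(q, q, p), o)) * s(s(m * m, k * p * q * q, k * p * p * q) * s(neg(p), s(k, m, k), k * p), k * m * p * q * q * s(k, q, p) * s(m, k, p), p), k, q)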